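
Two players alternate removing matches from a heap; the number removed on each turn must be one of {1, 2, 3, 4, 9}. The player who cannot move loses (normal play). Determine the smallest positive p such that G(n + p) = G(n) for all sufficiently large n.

G(0) = 0
G(1) = mex{0} = 1
G(2) = mex{1,0} = 2
G(3) = mex{2,1,0} = 3
G(4) = mex{3,2,1,0} = 4
G(5) = mex{4,3,2,1} = 0
G(6) = mex{0,4,3,2} = 1
G(7) = mex{1,0,4,3} = 2
G(8) = mex{2,1,0,4} = 3
G(9) = mex{3,2,1,0,0} = 4
G(10) = mex{4,3,2,1,1} = 0
G(11) = mex{0,4,3,2,2} = 1
G(12) = mex{1,0,4,3,3} = 2
G(13) = mex{2,1,0,4,4} = 3
G(14) = mex{3,2,1,0,0} = 4
G(15) = mex{4,3,2,1,1} = 0
G(n+5) = G(n) holds for n = 0,…,8 (a full window of length max(S) = 9), so the sequence is purely periodic with period 5.

5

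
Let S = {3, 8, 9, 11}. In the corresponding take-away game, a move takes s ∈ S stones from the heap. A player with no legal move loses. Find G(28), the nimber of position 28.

1

n :  0  1  2  3  4  5  6  7  8  9 10 11 12 13 14 15 16 17 18 19 20 21 22 23 24 25 26 27 28
G :  0  0  0  1  1  1  0  0  2  1  1  3  2  2  2  3  3  3  2  0  0  0  1  1  1  0  0  4  1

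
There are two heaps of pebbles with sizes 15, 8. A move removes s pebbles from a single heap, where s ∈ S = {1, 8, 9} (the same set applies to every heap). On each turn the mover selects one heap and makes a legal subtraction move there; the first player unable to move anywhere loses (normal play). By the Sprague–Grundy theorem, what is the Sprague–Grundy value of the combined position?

1

All heaps use S = {1, 8, 9}:
G(0) = 0
G(1) = mex{0} = 1
G(2) = mex{1} = 0
G(3) = mex{0} = 1
G(4) = mex{1} = 0
G(5) = mex{0} = 1
G(6) = mex{1} = 0
G(7) = mex{0} = 1
G(8) = mex{1,0} = 2
G(9) = mex{2,1,0} = 3
G(10) = mex{3,0,1} = 2
G(11) = mex{2,1,0} = 3
G(12) = mex{3,0,1} = 2
G(13) = mex{2,1,0} = 3
G(14) = mex{3,0,1} = 2
G(15) = mex{2,1,0} = 3
Heap A: G(15) = 3.
Heap B: G(8) = 2.
Combined Grundy value = 3 ⊕ 2 = 1.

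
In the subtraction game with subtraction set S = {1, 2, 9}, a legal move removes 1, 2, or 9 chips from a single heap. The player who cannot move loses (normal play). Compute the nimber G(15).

2

G(0) = 0
G(1) = mex{0} = 1
G(2) = mex{1,0} = 2
G(3) = mex{2,1} = 0
G(4) = mex{0,2} = 1
G(5) = mex{1,0} = 2
G(6) = mex{2,1} = 0
G(7) = mex{0,2} = 1
G(8) = mex{1,0} = 2
G(9) = mex{2,1,0} = 3
G(10) = mex{3,2,1} = 0
G(11) = mex{0,3,2} = 1
G(12) = mex{1,0,0} = 2
G(13) = mex{2,1,1} = 0
G(14) = mex{0,2,2} = 1
G(15) = mex{1,0,0} = 2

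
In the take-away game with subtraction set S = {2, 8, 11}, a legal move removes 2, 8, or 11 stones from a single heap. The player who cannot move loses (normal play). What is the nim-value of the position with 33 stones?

0

G(0) = 0
G(1) = mex{} = 0
G(2) = mex{0} = 1
G(3) = mex{0} = 1
G(4) = mex{1} = 0
G(5) = mex{1} = 0
G(6) = mex{0} = 1
G(7) = mex{0} = 1
G(8) = mex{1,0} = 2
G(9) = mex{1,0} = 2
G(10) = mex{2,1} = 0
G(11) = mex{2,1,0} = 3
G(12) = mex{0,0,0} = 1
G(13) = mex{3,0,1} = 2
G(14) = mex{1,1,1} = 0
G(15) = mex{2,1,0} = 3
G(16) = mex{0,2,0} = 1
G(17) = mex{3,2,1} = 0
G(18) = mex{1,0,1} = 2
G(19) = mex{0,3,2} = 1
G(20) = mex{2,1,2} = 0
G(21) = mex{1,2,0} = 3
G(22) = mex{0,0,3} = 1
G(23) = mex{3,3,1} = 0
G(24) = mex{1,1,2} = 0
G(25) = mex{0,0,0} = 1
G(26) = mex{0,2,3} = 1
G(27) = mex{1,1,1} = 0
G(28) = mex{1,0,0} = 2
G(29) = mex{0,3,2} = 1
G(30) = mex{2,1,1} = 0
G(31) = mex{1,0,0} = 2
G(32) = mex{0,0,3} = 1
G(33) = mex{2,1,1} = 0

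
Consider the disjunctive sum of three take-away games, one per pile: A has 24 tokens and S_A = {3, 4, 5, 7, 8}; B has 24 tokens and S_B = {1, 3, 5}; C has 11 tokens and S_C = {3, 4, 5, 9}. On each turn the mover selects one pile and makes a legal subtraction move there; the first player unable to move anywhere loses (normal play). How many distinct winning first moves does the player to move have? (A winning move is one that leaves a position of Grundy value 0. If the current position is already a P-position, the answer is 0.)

Pile A, S = {3, 4, 5, 7, 8}:
n :  0  1  2  3  4  5  6  7  8  9 10 11 12 13 14 15 16 17 18 19 20 21 22 23 24
G :  0  0  0  1  1  1  2  2  2  3  3  0  0  0  1  1  1  2  2  2  3  3  0  0  0
G_A(24) = 0.
Pile B, S = {1, 3, 5}:
G(0) = 0
G(1) = mex{0} = 1
G(2) = mex{1} = 0
G(3) = mex{0,0} = 1
G(4) = mex{1,1} = 0
G(5) = mex{0,0,0} = 1
G(6) = mex{1,1,1} = 0
G(7) = mex{0,0,0} = 1
G(8) = mex{1,1,1} = 0
G(9) = mex{0,0,0} = 1
G(10) = mex{1,1,1} = 0
G(11) = mex{0,0,0} = 1
G(12) = mex{1,1,1} = 0
G(13) = mex{0,0,0} = 1
G(14) = mex{1,1,1} = 0
G(15) = mex{0,0,0} = 1
G(16) = mex{1,1,1} = 0
G(17) = mex{0,0,0} = 1
G(18) = mex{1,1,1} = 0
G(19) = mex{0,0,0} = 1
G(20) = mex{1,1,1} = 0
G(21) = mex{0,0,0} = 1
G(22) = mex{1,1,1} = 0
G(23) = mex{0,0,0} = 1
G(24) = mex{1,1,1} = 0
G_B(24) = 0.
Pile C, S = {3, 4, 5, 9}:
n :  0  1  2  3  4  5  6  7  8  9 10 11
G :  0  0  0  1  1  1  2  2  0  3  3  1
G_C(11) = 1.
Combined Grundy value = 0 ⊕ 0 ⊕ 1 = 1.
A winning move leaves total XOR = 0, i.e. changes one component's Grundy value g to g ⊕ X where X is the current total.
Pile A: need g' = 0⊕1 = 1. Options: 24−3→G=3, 24−4→G=3, 24−5→G=2, 24−7→G=2, 24−8→G=1. Hits: 1.
Pile B: need g' = 0⊕1 = 1. Options: 24−1→G=1, 24−3→G=1, 24−5→G=1. Hits: 3.
Pile C: need g' = 1⊕1 = 0. Options: 11−3→G=0, 11−4→G=2, 11−5→G=2, 11−9→G=0. Hits: 2.

6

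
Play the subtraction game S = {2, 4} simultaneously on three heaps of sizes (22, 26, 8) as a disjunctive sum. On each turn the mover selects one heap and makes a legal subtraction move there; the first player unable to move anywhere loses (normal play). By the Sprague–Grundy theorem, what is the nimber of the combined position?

All heaps use S = {2, 4}:
G(0) = 0
G(1) = mex{} = 0
G(2) = mex{0} = 1
G(3) = mex{0} = 1
G(4) = mex{1,0} = 2
G(5) = mex{1,0} = 2
G(6) = mex{2,1} = 0
G(7) = mex{2,1} = 0
G(8) = mex{0,2} = 1
G(9) = mex{0,2} = 1
G(10) = mex{1,0} = 2
G(11) = mex{1,0} = 2
G(12) = mex{2,1} = 0
G(13) = mex{2,1} = 0
G(14) = mex{0,2} = 1
G(15) = mex{0,2} = 1
G(16) = mex{1,0} = 2
G(17) = mex{1,0} = 2
G(18) = mex{2,1} = 0
G(19) = mex{2,1} = 0
G(20) = mex{0,2} = 1
G(21) = mex{0,2} = 1
G(22) = mex{1,0} = 2
G(23) = mex{1,0} = 2
G(24) = mex{2,1} = 0
G(25) = mex{2,1} = 0
G(26) = mex{0,2} = 1
Heap A: G(22) = 2.
Heap B: G(26) = 1.
Heap C: G(8) = 1.
Combined Grundy value = 2 ⊕ 1 ⊕ 1 = 2.

2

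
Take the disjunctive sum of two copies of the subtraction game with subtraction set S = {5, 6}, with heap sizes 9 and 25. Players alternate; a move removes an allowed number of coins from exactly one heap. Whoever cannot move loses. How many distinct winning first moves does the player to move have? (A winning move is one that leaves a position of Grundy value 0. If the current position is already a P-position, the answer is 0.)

4

All heaps use S = {5, 6}:
G(0) = 0
G(1) = mex{} = 0
G(2) = mex{} = 0
G(3) = mex{} = 0
G(4) = mex{} = 0
G(5) = mex{0} = 1
G(6) = mex{0,0} = 1
G(7) = mex{0,0} = 1
G(8) = mex{0,0} = 1
G(9) = mex{0,0} = 1
G(10) = mex{1,0} = 2
G(11) = mex{1,1} = 0
G(12) = mex{1,1} = 0
G(13) = mex{1,1} = 0
G(14) = mex{1,1} = 0
G(15) = mex{2,1} = 0
G(16) = mex{0,2} = 1
G(17) = mex{0,0} = 1
G(18) = mex{0,0} = 1
G(19) = mex{0,0} = 1
G(20) = mex{0,0} = 1
G(21) = mex{1,0} = 2
G(22) = mex{1,1} = 0
G(23) = mex{1,1} = 0
G(24) = mex{1,1} = 0
G(25) = mex{1,1} = 0
Heap A: G(9) = 1.
Heap B: G(25) = 0.
Combined Grundy value = 1 ⊕ 0 = 1.
A winning move leaves total XOR = 0, i.e. changes one component's Grundy value g to g ⊕ X where X is the current total.
Heap A: need g' = 1⊕1 = 0. Options: 9−5→G=0, 9−6→G=0. Hits: 2.
Heap B: need g' = 0⊕1 = 1. Options: 25−5→G=1, 25−6→G=1. Hits: 2.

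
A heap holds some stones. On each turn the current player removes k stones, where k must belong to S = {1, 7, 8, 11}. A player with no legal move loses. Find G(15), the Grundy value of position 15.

3

G(0) = 0
G(1) = mex{0} = 1
G(2) = mex{1} = 0
G(3) = mex{0} = 1
G(4) = mex{1} = 0
G(5) = mex{0} = 1
G(6) = mex{1} = 0
G(7) = mex{0,0} = 1
G(8) = mex{1,1,0} = 2
G(9) = mex{2,0,1} = 3
G(10) = mex{3,1,0} = 2
G(11) = mex{2,0,1,0} = 3
G(12) = mex{3,1,0,1} = 2
G(13) = mex{2,0,1,0} = 3
G(14) = mex{3,1,0,1} = 2
G(15) = mex{2,2,1,0} = 3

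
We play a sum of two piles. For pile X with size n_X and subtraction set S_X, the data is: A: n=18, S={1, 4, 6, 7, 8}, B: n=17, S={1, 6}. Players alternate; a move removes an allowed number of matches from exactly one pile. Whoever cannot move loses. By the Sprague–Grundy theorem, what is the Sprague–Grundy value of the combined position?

3

Pile A, S = {1, 4, 6, 7, 8}:
n :  0  1  2  3  4  5  6  7  8  9 10 11 12 13 14 15 16 17 18
G :  0  1  0  1  2  0  1  2  3  2  3  4  5  3  0  1  0  1  2
G_A(18) = 2.
Pile B, S = {1, 6}:
G(0) = 0
G(1) = mex{0} = 1
G(2) = mex{1} = 0
G(3) = mex{0} = 1
G(4) = mex{1} = 0
G(5) = mex{0} = 1
G(6) = mex{1,0} = 2
G(7) = mex{2,1} = 0
G(8) = mex{0,0} = 1
G(9) = mex{1,1} = 0
G(10) = mex{0,0} = 1
G(11) = mex{1,1} = 0
G(12) = mex{0,2} = 1
G(13) = mex{1,0} = 2
G(14) = mex{2,1} = 0
G(15) = mex{0,0} = 1
G(16) = mex{1,1} = 0
G(17) = mex{0,0} = 1
G_B(17) = 1.
Combined Grundy value = 2 ⊕ 1 = 3.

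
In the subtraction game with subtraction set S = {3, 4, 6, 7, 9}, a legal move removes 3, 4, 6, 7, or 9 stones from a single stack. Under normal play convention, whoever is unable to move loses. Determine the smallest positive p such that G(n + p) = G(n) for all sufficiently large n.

G(0) = 0
G(1) = mex{} = 0
G(2) = mex{} = 0
G(3) = mex{0} = 1
G(4) = mex{0,0} = 1
G(5) = mex{0,0} = 1
G(6) = mex{1,0,0} = 2
G(7) = mex{1,1,0,0} = 2
G(8) = mex{1,1,0,0} = 2
G(9) = mex{2,1,1,0,0} = 3
G(10) = mex{2,2,1,1,0} = 3
G(11) = mex{2,2,1,1,0} = 3
G(12) = mex{3,2,2,1,1} = 0
G(13) = mex{3,3,2,2,1} = 0
G(14) = mex{3,3,2,2,1} = 0
G(15) = mex{0,3,3,2,2} = 1
G(16) = mex{0,0,3,3,2} = 1
G(17) = mex{0,0,3,3,2} = 1
G(18) = mex{1,0,0,3,3} = 2
G(19) = mex{1,1,0,0,3} = 2
G(20) = mex{1,1,0,0,3} = 2
G(21) = mex{2,1,1,0,0} = 3
G(22) = mex{2,2,1,1,0} = 3
G(23) = mex{2,2,1,1,0} = 3
G(24) = mex{3,2,2,1,1} = 0
G(25) = mex{3,3,2,2,1} = 0
G(n+12) = G(n) holds for n = 0,…,8 (a full window of length max(S) = 9), so the sequence is purely periodic with period 12.

12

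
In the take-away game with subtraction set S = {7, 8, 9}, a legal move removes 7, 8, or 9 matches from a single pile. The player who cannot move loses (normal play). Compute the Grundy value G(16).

n :  0  1  2  3  4  5  6  7  8  9 10 11 12 13 14 15 16
G :  0  0  0  0  0  0  0  1  1  1  1  1  1  1  2  2  0

0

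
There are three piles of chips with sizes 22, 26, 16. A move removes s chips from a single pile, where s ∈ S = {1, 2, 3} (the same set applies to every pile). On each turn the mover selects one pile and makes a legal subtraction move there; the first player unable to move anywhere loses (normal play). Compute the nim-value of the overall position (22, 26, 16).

All piles use S = {1, 2, 3}:
G(0) = 0
G(1) = mex{0} = 1
G(2) = mex{1,0} = 2
G(3) = mex{2,1,0} = 3
G(4) = mex{3,2,1} = 0
G(5) = mex{0,3,2} = 1
G(6) = mex{1,0,3} = 2
G(7) = mex{2,1,0} = 3
G(8) = mex{3,2,1} = 0
G(9) = mex{0,3,2} = 1
G(10) = mex{1,0,3} = 2
G(11) = mex{2,1,0} = 3
G(12) = mex{3,2,1} = 0
G(13) = mex{0,3,2} = 1
G(14) = mex{1,0,3} = 2
G(15) = mex{2,1,0} = 3
G(16) = mex{3,2,1} = 0
G(17) = mex{0,3,2} = 1
G(18) = mex{1,0,3} = 2
G(19) = mex{2,1,0} = 3
G(20) = mex{3,2,1} = 0
G(21) = mex{0,3,2} = 1
G(22) = mex{1,0,3} = 2
G(23) = mex{2,1,0} = 3
G(24) = mex{3,2,1} = 0
G(25) = mex{0,3,2} = 1
G(26) = mex{1,0,3} = 2
Pile A: G(22) = 2.
Pile B: G(26) = 2.
Pile C: G(16) = 0.
Combined Grundy value = 2 ⊕ 2 ⊕ 0 = 0.

0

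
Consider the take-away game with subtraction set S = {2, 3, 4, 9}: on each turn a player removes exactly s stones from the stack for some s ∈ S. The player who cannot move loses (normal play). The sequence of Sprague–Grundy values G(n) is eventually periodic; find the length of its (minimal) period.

6

G(0) = 0
G(1) = mex{} = 0
G(2) = mex{0} = 1
G(3) = mex{0,0} = 1
G(4) = mex{1,0,0} = 2
G(5) = mex{1,1,0} = 2
G(6) = mex{2,1,1} = 0
G(7) = mex{2,2,1} = 0
G(8) = mex{0,2,2} = 1
G(9) = mex{0,0,2,0} = 1
G(10) = mex{1,0,0,0} = 2
G(11) = mex{1,1,0,1} = 2
G(12) = mex{2,1,1,1} = 0
G(13) = mex{2,2,1,2} = 0
G(14) = mex{0,2,2,2} = 1
G(15) = mex{0,0,2,0} = 1
G(16) = mex{1,0,0,0} = 2
G(n+6) = G(n) holds for n = 0,…,8 (a full window of length max(S) = 9), so the sequence is purely periodic with period 6.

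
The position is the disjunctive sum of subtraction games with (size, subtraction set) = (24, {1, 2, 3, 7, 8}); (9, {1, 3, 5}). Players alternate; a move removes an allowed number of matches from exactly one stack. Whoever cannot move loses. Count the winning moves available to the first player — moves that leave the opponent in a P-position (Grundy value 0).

1

Stack A, S = {1, 2, 3, 7, 8}:
G(0) = 0
G(1) = mex{0} = 1
G(2) = mex{1,0} = 2
G(3) = mex{2,1,0} = 3
G(4) = mex{3,2,1} = 0
G(5) = mex{0,3,2} = 1
G(6) = mex{1,0,3} = 2
G(7) = mex{2,1,0,0} = 3
G(8) = mex{3,2,1,1,0} = 4
G(9) = mex{4,3,2,2,1} = 0
G(10) = mex{0,4,3,3,2} = 1
G(11) = mex{1,0,4,0,3} = 2
G(12) = mex{2,1,0,1,0} = 3
G(13) = mex{3,2,1,2,1} = 0
G(14) = mex{0,3,2,3,2} = 1
G(15) = mex{1,0,3,4,3} = 2
G(16) = mex{2,1,0,0,4} = 3
G(17) = mex{3,2,1,1,0} = 4
G(18) = mex{4,3,2,2,1} = 0
G(19) = mex{0,4,3,3,2} = 1
G(20) = mex{1,0,4,0,3} = 2
G(21) = mex{2,1,0,1,0} = 3
G(22) = mex{3,2,1,2,1} = 0
G(23) = mex{0,3,2,3,2} = 1
G(24) = mex{1,0,3,4,3} = 2
G_A(24) = 2.
Stack B, S = {1, 3, 5}:
n : 0 1 2 3 4 5 6 7 8 9
G : 0 1 0 1 0 1 0 1 0 1
G_B(9) = 1.
Combined Grundy value = 2 ⊕ 1 = 3.
A winning move leaves total XOR = 0, i.e. changes one component's Grundy value g to g ⊕ X where X is the current total.
Stack A: need g' = 2⊕3 = 1. Options: 24−1→G=1, 24−2→G=0, 24−3→G=3, 24−7→G=4, 24−8→G=3. Hits: 1.
Stack B: need g' = 1⊕3 = 2. Options: 9−1→G=0, 9−3→G=0, 9−5→G=0. Hits: 0.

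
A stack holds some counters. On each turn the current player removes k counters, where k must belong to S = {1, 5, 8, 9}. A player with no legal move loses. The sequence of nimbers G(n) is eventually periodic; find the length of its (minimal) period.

n :  0  1  2  3  4  5  6  7  8  9 10 11 12 13 14 15 16 17 18 19 20 21 22 23 24 25 26 27 28 29 30 31 32 33
G :  0  1  0  1  0  1  0  1  2  3  2  3  2  3  2  3  0  1  0  1  0  1  0  1  2  3  2  3  2  3  2  3  0  1
G(n+16) = G(n) holds for n = 0,…,8 (a full window of length max(S) = 9), so the sequence is purely periodic with period 16.

16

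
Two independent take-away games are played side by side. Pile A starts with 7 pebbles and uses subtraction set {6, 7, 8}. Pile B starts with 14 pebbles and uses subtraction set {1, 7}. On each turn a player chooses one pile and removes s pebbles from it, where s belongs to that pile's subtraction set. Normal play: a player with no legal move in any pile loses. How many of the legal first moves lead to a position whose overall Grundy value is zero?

4

Pile A, S = {6, 7, 8}:
n : 0 1 2 3 4 5 6 7
G : 0 0 0 0 0 0 1 1
G_A(7) = 1.
Pile B, S = {1, 7}:
G(0) = 0
G(1) = mex{0} = 1
G(2) = mex{1} = 0
G(3) = mex{0} = 1
G(4) = mex{1} = 0
G(5) = mex{0} = 1
G(6) = mex{1} = 0
G(7) = mex{0,0} = 1
G(8) = mex{1,1} = 0
G(9) = mex{0,0} = 1
G(10) = mex{1,1} = 0
G(11) = mex{0,0} = 1
G(12) = mex{1,1} = 0
G(13) = mex{0,0} = 1
G(14) = mex{1,1} = 0
G_B(14) = 0.
Combined Grundy value = 1 ⊕ 0 = 1.
A winning move leaves total XOR = 0, i.e. changes one component's Grundy value g to g ⊕ X where X is the current total.
Pile A: need g' = 1⊕1 = 0. Options: 7−6→G=0, 7−7→G=0. Hits: 2.
Pile B: need g' = 0⊕1 = 1. Options: 14−1→G=1, 14−7→G=1. Hits: 2.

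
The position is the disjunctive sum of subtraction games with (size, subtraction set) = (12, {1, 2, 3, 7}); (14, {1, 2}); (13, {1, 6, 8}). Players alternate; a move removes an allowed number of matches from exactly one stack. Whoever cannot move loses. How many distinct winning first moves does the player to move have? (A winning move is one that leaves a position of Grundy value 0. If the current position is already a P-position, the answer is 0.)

0

Stack A, S = {1, 2, 3, 7}:
G(0) = 0
G(1) = mex{0} = 1
G(2) = mex{1,0} = 2
G(3) = mex{2,1,0} = 3
G(4) = mex{3,2,1} = 0
G(5) = mex{0,3,2} = 1
G(6) = mex{1,0,3} = 2
G(7) = mex{2,1,0,0} = 3
G(8) = mex{3,2,1,1} = 0
G(9) = mex{0,3,2,2} = 1
G(10) = mex{1,0,3,3} = 2
G(11) = mex{2,1,0,0} = 3
G(12) = mex{3,2,1,1} = 0
G_A(12) = 0.
Stack B, S = {1, 2}:
n :  0  1  2  3  4  5  6  7  8  9 10 11 12 13 14
G :  0  1  2  0  1  2  0  1  2  0  1  2  0  1  2
G_B(14) = 2.
Stack C, S = {1, 6, 8}:
G(0) = 0
G(1) = mex{0} = 1
G(2) = mex{1} = 0
G(3) = mex{0} = 1
G(4) = mex{1} = 0
G(5) = mex{0} = 1
G(6) = mex{1,0} = 2
G(7) = mex{2,1} = 0
G(8) = mex{0,0,0} = 1
G(9) = mex{1,1,1} = 0
G(10) = mex{0,0,0} = 1
G(11) = mex{1,1,1} = 0
G(12) = mex{0,2,0} = 1
G(13) = mex{1,0,1} = 2
G_C(13) = 2.
Combined Grundy value = 0 ⊕ 2 ⊕ 2 = 0.
A winning move leaves total XOR = 0, i.e. changes one component's Grundy value g to g ⊕ X where X is the current total.
Stack A: target g' = 0⊕0 = 0, but every legal move changes the Grundy value (mex property), so 0 moves.
Stack B: target g' = 2⊕0 = 2, but every legal move changes the Grundy value (mex property), so 0 moves.
Stack C: target g' = 2⊕0 = 2, but every legal move changes the Grundy value (mex property), so 0 moves.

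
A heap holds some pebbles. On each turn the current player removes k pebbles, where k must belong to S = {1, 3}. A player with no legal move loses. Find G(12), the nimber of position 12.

G(0) = 0
G(1) = mex{0} = 1
G(2) = mex{1} = 0
G(3) = mex{0,0} = 1
G(4) = mex{1,1} = 0
G(5) = mex{0,0} = 1
G(6) = mex{1,1} = 0
G(7) = mex{0,0} = 1
G(8) = mex{1,1} = 0
G(9) = mex{0,0} = 1
G(10) = mex{1,1} = 0
G(11) = mex{0,0} = 1
G(12) = mex{1,1} = 0

0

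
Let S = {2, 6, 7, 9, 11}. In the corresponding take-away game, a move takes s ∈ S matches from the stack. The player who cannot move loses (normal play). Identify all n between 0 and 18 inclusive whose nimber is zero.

0, 1, 4, 5, 17, 18

G(0) = 0
G(1) = mex{} = 0
G(2) = mex{0} = 1
G(3) = mex{0} = 1
G(4) = mex{1} = 0
G(5) = mex{1} = 0
G(6) = mex{0,0} = 1
G(7) = mex{0,0,0} = 1
G(8) = mex{1,1,0} = 2
G(9) = mex{1,1,1,0} = 2
G(10) = mex{2,0,1,0} = 3
G(11) = mex{2,0,0,1,0} = 3
G(12) = mex{3,1,0,1,0} = 2
G(13) = mex{3,1,1,0,1} = 2
G(14) = mex{2,2,1,0,1} = 3
G(15) = mex{2,2,2,1,0} = 3
G(16) = mex{3,3,2,1,0} = 4
G(17) = mex{3,3,3,2,1} = 0
G(18) = mex{4,2,3,2,1} = 0
P-positions are exactly the n with G(n) = 0.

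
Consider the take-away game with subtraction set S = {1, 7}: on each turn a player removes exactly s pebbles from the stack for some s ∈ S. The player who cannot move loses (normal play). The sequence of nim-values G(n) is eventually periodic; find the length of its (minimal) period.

G(0) = 0
G(1) = mex{0} = 1
G(2) = mex{1} = 0
G(3) = mex{0} = 1
G(4) = mex{1} = 0
G(5) = mex{0} = 1
G(6) = mex{1} = 0
G(7) = mex{0,0} = 1
G(8) = mex{1,1} = 0
G(9) = mex{0,0} = 1
G(10) = mex{1,1} = 0
G(11) = mex{0,0} = 1
G(12) = mex{1,1} = 0
G(13) = mex{0,0} = 1
G(14) = mex{1,1} = 0
G(n+2) = G(n) holds for n = 0,…,6 (a full window of length max(S) = 7), so the sequence is purely periodic with period 2.

2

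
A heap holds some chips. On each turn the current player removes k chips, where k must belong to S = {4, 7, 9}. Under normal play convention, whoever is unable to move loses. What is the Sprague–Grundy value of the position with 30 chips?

1

G(0) = 0
G(1) = mex{} = 0
G(2) = mex{} = 0
G(3) = mex{} = 0
G(4) = mex{0} = 1
G(5) = mex{0} = 1
G(6) = mex{0} = 1
G(7) = mex{0,0} = 1
G(8) = mex{1,0} = 2
G(9) = mex{1,0,0} = 2
G(10) = mex{1,0,0} = 2
G(11) = mex{1,1,0} = 2
G(12) = mex{2,1,0} = 3
G(13) = mex{2,1,1} = 0
G(14) = mex{2,1,1} = 0
G(15) = mex{2,2,1} = 0
G(16) = mex{3,2,1} = 0
G(17) = mex{0,2,2} = 1
G(18) = mex{0,2,2} = 1
G(19) = mex{0,3,2} = 1
G(20) = mex{0,0,2} = 1
G(21) = mex{1,0,3} = 2
G(22) = mex{1,0,0} = 2
G(23) = mex{1,0,0} = 2
G(24) = mex{1,1,0} = 2
G(25) = mex{2,1,0} = 3
G(26) = mex{2,1,1} = 0
G(27) = mex{2,1,1} = 0
G(28) = mex{2,2,1} = 0
G(29) = mex{3,2,1} = 0
G(30) = mex{0,2,2} = 1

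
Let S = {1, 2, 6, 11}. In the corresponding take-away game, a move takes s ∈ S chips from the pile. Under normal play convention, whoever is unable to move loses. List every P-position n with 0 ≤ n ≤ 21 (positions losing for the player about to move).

n :  0  1  2  3  4  5  6  7  8  9 10 11 12 13 14 15 16 17 18 19 20 21
G :  0  1  2  0  1  2  3  0  1  2  0  1  2  3  4  0  1  2  3  0  1  2
P-positions are exactly the n with G(n) = 0.

0, 3, 7, 10, 15, 19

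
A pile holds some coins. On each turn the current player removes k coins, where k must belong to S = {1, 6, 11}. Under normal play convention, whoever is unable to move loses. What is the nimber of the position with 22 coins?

1

n :  0  1  2  3  4  5  6  7  8  9 10 11 12 13 14 15 16 17 18 19 20 21 22
G :  0  1  0  1  0  1  2  0  1  0  1  2  0  1  0  1  0  1  2  0  1  0  1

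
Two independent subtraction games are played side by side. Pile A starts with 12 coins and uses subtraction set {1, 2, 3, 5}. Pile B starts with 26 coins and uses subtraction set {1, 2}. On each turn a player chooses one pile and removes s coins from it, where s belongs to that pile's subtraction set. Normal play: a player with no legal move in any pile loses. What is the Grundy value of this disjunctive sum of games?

Pile A, S = {1, 2, 3, 5}:
n :  0  1  2  3  4  5  6  7  8  9 10 11 12
G :  0  1  2  3  0  1  2  3  0  1  2  3  0
G_A(12) = 0.
Pile B, S = {1, 2}:
n :  0  1  2  3  4  5  6  7  8  9 10 11 12 13 14 15 16 17 18 19 20 21 22 23 24 25 26
G :  0  1  2  0  1  2  0  1  2  0  1  2  0  1  2  0  1  2  0  1  2  0  1  2  0  1  2
G_B(26) = 2.
Combined Grundy value = 0 ⊕ 2 = 2.

2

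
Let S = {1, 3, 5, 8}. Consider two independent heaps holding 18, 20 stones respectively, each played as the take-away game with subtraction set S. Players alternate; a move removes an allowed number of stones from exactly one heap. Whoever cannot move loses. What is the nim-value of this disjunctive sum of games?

All heaps use S = {1, 3, 5, 8}:
n :  0  1  2  3  4  5  6  7  8  9 10 11 12 13 14 15 16 17 18 19 20
G :  0  1  0  1  0  1  0  1  2  3  2  3  2  0  1  0  1  0  1  0  1
Heap A: G(18) = 1.
Heap B: G(20) = 1.
Combined Grundy value = 1 ⊕ 1 = 0.

0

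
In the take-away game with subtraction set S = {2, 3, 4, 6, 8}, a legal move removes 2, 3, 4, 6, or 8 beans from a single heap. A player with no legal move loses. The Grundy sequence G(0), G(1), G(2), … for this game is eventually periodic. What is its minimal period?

10

n :  0  1  2  3  4  5  6  7  8  9 10 11 12 13 14 15 16 17 18 19 20 21
G :  0  0  1  1  2  2  3  3  4  4  0  0  1  1  2  2  3  3  4  4  0  0
G(n+10) = G(n) holds for n = 0,…,7 (a full window of length max(S) = 8), so the sequence is purely periodic with period 10.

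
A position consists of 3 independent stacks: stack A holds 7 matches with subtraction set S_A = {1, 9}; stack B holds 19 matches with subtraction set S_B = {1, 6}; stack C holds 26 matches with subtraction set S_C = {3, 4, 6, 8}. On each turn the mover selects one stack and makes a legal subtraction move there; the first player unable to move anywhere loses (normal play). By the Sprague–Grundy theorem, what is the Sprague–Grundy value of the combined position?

Stack A, S = {1, 9}:
G(0) = 0
G(1) = mex{0} = 1
G(2) = mex{1} = 0
G(3) = mex{0} = 1
G(4) = mex{1} = 0
G(5) = mex{0} = 1
G(6) = mex{1} = 0
G(7) = mex{0} = 1
G_A(7) = 1.
Stack B, S = {1, 6}:
n :  0  1  2  3  4  5  6  7  8  9 10 11 12 13 14 15 16 17 18 19
G :  0  1  0  1  0  1  2  0  1  0  1  0  1  2  0  1  0  1  0  1
G_B(19) = 1.
Stack C, S = {3, 4, 6, 8}:
n :  0  1  2  3  4  5  6  7  8  9 10 11 12 13 14 15 16 17 18 19 20 21 22 23 24 25 26
G :  0  0  0  1  1  1  2  2  2  3  3  0  0  0  1  1  1  2  2  2  3  3  0  0  0  1  1
G_C(26) = 1.
Combined Grundy value = 1 ⊕ 1 ⊕ 1 = 1.

1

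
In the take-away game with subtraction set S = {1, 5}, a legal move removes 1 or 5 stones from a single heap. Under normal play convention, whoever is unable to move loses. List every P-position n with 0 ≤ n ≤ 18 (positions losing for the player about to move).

n :  0  1  2  3  4  5  6  7  8  9 10 11 12 13 14 15 16 17 18
G :  0  1  0  1  0  1  0  1  0  1  0  1  0  1  0  1  0  1  0
P-positions are exactly the n with G(n) = 0.

0, 2, 4, 6, 8, 10, 12, 14, 16, 18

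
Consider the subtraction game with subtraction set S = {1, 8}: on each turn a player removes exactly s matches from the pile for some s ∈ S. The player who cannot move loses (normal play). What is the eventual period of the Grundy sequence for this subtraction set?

n :  0  1  2  3  4  5  6  7  8  9 10 11 12 13 14 15 16 17 18 19
G :  0  1  0  1  0  1  0  1  2  0  1  0  1  0  1  0  1  2  0  1
G(n+9) = G(n) holds for n = 0,…,7 (a full window of length max(S) = 8), so the sequence is purely periodic with period 9.

9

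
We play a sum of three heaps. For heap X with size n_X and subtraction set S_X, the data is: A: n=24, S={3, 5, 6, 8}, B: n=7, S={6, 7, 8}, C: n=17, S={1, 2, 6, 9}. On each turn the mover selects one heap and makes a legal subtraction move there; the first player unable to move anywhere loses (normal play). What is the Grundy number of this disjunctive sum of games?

1

Heap A, S = {3, 5, 6, 8}:
G(0) = 0
G(1) = mex{} = 0
G(2) = mex{} = 0
G(3) = mex{0} = 1
G(4) = mex{0} = 1
G(5) = mex{0,0} = 1
G(6) = mex{1,0,0} = 2
G(7) = mex{1,0,0} = 2
G(8) = mex{1,1,0,0} = 2
G(9) = mex{2,1,1,0} = 3
G(10) = mex{2,1,1,0} = 3
G(11) = mex{2,2,1,1} = 0
G(12) = mex{3,2,2,1} = 0
G(13) = mex{3,2,2,1} = 0
G(14) = mex{0,3,2,2} = 1
G(15) = mex{0,3,3,2} = 1
G(16) = mex{0,0,3,2} = 1
G(17) = mex{1,0,0,3} = 2
G(18) = mex{1,0,0,3} = 2
G(19) = mex{1,1,0,0} = 2
G(20) = mex{2,1,1,0} = 3
G(21) = mex{2,1,1,0} = 3
G(22) = mex{2,2,1,1} = 0
G(23) = mex{3,2,2,1} = 0
G(24) = mex{3,2,2,1} = 0
G_A(24) = 0.
Heap B, S = {6, 7, 8}:
G(0) = 0
G(1) = mex{} = 0
G(2) = mex{} = 0
G(3) = mex{} = 0
G(4) = mex{} = 0
G(5) = mex{} = 0
G(6) = mex{0} = 1
G(7) = mex{0,0} = 1
G_B(7) = 1.
Heap C, S = {1, 2, 6, 9}:
n :  0  1  2  3  4  5  6  7  8  9 10 11 12 13 14 15 16 17
G :  0  1  2  0  1  2  3  0  1  2  0  1  2  3  0  1  2  0
G_C(17) = 0.
Combined Grundy value = 0 ⊕ 1 ⊕ 0 = 1.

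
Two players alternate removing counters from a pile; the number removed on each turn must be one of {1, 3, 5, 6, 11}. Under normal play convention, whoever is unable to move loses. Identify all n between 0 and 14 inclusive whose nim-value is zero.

0, 2, 4, 12, 14

G(0) = 0
G(1) = mex{0} = 1
G(2) = mex{1} = 0
G(3) = mex{0,0} = 1
G(4) = mex{1,1} = 0
G(5) = mex{0,0,0} = 1
G(6) = mex{1,1,1,0} = 2
G(7) = mex{2,0,0,1} = 3
G(8) = mex{3,1,1,0} = 2
G(9) = mex{2,2,0,1} = 3
G(10) = mex{3,3,1,0} = 2
G(11) = mex{2,2,2,1,0} = 3
G(12) = mex{3,3,3,2,1} = 0
G(13) = mex{0,2,2,3,0} = 1
G(14) = mex{1,3,3,2,1} = 0
P-positions are exactly the n with G(n) = 0.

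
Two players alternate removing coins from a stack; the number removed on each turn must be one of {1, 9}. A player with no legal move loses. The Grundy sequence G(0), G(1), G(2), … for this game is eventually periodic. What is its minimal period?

2

n :  0  1  2  3  4  5  6  7  8  9 10 11 12 13 14
G :  0  1  0  1  0  1  0  1  0  1  0  1  0  1  0
G(n+2) = G(n) holds for n = 0,…,8 (a full window of length max(S) = 9), so the sequence is purely periodic with period 2.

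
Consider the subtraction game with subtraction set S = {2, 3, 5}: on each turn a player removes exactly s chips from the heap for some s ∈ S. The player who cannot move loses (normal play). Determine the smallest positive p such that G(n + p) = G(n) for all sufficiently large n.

7

n :  0  1  2  3  4  5  6  7  8  9 10 11 12 13 14 15
G :  0  0  1  1  2  2  3  0  0  1  1  2  2  3  0  0
G(n+7) = G(n) holds for n = 0,…,4 (a full window of length max(S) = 5), so the sequence is purely periodic with period 7.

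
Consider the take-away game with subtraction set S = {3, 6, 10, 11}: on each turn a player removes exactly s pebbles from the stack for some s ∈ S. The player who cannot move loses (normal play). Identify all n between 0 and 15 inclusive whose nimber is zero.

G(0) = 0
G(1) = mex{} = 0
G(2) = mex{} = 0
G(3) = mex{0} = 1
G(4) = mex{0} = 1
G(5) = mex{0} = 1
G(6) = mex{1,0} = 2
G(7) = mex{1,0} = 2
G(8) = mex{1,0} = 2
G(9) = mex{2,1} = 0
G(10) = mex{2,1,0} = 3
G(11) = mex{2,1,0,0} = 3
G(12) = mex{0,2,0,0} = 1
G(13) = mex{3,2,1,0} = 4
G(14) = mex{3,2,1,1} = 0
G(15) = mex{1,0,1,1} = 2
P-positions are exactly the n with G(n) = 0.

0, 1, 2, 9, 14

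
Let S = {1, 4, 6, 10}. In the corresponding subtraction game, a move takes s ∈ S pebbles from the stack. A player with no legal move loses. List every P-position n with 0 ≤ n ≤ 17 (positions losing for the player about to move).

0, 2, 5, 7, 14, 16

n :  0  1  2  3  4  5  6  7  8  9 10 11 12 13 14 15 16 17
G :  0  1  0  1  2  0  1  0  1  2  3  2  3  4  0  1  0  1
P-positions are exactly the n with G(n) = 0.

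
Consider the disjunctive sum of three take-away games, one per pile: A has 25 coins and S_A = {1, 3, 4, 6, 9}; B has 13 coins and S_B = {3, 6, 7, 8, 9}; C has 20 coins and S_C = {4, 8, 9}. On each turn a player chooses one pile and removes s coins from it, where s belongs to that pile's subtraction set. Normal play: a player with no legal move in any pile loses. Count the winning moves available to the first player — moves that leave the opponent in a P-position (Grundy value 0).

Pile A, S = {1, 3, 4, 6, 9}:
n :  0  1  2  3  4  5  6  7  8  9 10 11 12 13 14 15 16 17 18 19 20 21 22 23 24 25
G :  0  1  0  1  2  3  2  0  1  4  3  2  0  1  0  1  2  3  2  0  1  4  3  2  0  1
G_A(25) = 1.
Pile B, S = {3, 6, 7, 8, 9}:
G(0) = 0
G(1) = mex{} = 0
G(2) = mex{} = 0
G(3) = mex{0} = 1
G(4) = mex{0} = 1
G(5) = mex{0} = 1
G(6) = mex{1,0} = 2
G(7) = mex{1,0,0} = 2
G(8) = mex{1,0,0,0} = 2
G(9) = mex{2,1,0,0,0} = 3
G(10) = mex{2,1,1,0,0} = 3
G(11) = mex{2,1,1,1,0} = 3
G(12) = mex{3,2,1,1,1} = 0
G(13) = mex{3,2,2,1,1} = 0
G_B(13) = 0.
Pile C, S = {4, 8, 9}:
n :  0  1  2  3  4  5  6  7  8  9 10 11 12 13 14 15 16 17 18 19 20
G :  0  0  0  0  1  1  1  1  2  2  2  2  3  0  0  0  0  1  1  1  1
G_C(20) = 1.
Combined Grundy value = 1 ⊕ 0 ⊕ 1 = 0.
A winning move leaves total XOR = 0, i.e. changes one component's Grundy value g to g ⊕ X where X is the current total.
Pile A: target g' = 1⊕0 = 1, but every legal move changes the Grundy value (mex property), so 0 moves.
Pile B: target g' = 0⊕0 = 0, but every legal move changes the Grundy value (mex property), so 0 moves.
Pile C: target g' = 1⊕0 = 1, but every legal move changes the Grundy value (mex property), so 0 moves.

0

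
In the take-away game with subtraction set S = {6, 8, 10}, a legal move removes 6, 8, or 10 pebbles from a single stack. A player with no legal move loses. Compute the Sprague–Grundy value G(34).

0

n :  0  1  2  3  4  5  6  7  8  9 10 11 12 13 14 15 16 17 18 19 20 21 22 23 24 25 26 27 28 29 30 31 32 33 34
G :  0  0  0  0  0  0  1  1  1  1  1  1  2  2  2  2  0  0  0  0  0  0  1  1  1  1  1  1  2  2  2  2  0  0  0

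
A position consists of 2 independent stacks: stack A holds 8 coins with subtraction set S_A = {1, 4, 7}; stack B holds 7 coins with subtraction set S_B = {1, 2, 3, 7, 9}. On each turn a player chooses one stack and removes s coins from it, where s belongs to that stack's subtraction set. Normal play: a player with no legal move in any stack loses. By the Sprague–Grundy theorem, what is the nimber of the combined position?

Stack A, S = {1, 4, 7}:
n : 0 1 2 3 4 5 6 7 8
G : 0 1 0 1 2 0 1 2 0
G_A(8) = 0.
Stack B, S = {1, 2, 3, 7, 9}:
n : 0 1 2 3 4 5 6 7
G : 0 1 2 3 0 1 2 3
G_B(7) = 3.
Combined Grundy value = 0 ⊕ 3 = 3.

3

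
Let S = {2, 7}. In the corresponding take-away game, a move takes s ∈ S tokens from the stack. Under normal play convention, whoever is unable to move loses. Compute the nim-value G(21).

G(0) = 0
G(1) = mex{} = 0
G(2) = mex{0} = 1
G(3) = mex{0} = 1
G(4) = mex{1} = 0
G(5) = mex{1} = 0
G(6) = mex{0} = 1
G(7) = mex{0,0} = 1
G(8) = mex{1,0} = 2
G(9) = mex{1,1} = 0
G(10) = mex{2,1} = 0
G(11) = mex{0,0} = 1
G(12) = mex{0,0} = 1
G(13) = mex{1,1} = 0
G(14) = mex{1,1} = 0
G(15) = mex{0,2} = 1
G(16) = mex{0,0} = 1
G(17) = mex{1,0} = 2
G(18) = mex{1,1} = 0
G(19) = mex{2,1} = 0
G(20) = mex{0,0} = 1
G(21) = mex{0,0} = 1

1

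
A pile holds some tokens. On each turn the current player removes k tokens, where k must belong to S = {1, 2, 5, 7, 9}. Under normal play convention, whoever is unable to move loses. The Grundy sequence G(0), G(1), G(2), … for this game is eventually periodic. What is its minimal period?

14

G(0) = 0
G(1) = mex{0} = 1
G(2) = mex{1,0} = 2
G(3) = mex{2,1} = 0
G(4) = mex{0,2} = 1
G(5) = mex{1,0,0} = 2
G(6) = mex{2,1,1} = 0
G(7) = mex{0,2,2,0} = 1
G(8) = mex{1,0,0,1} = 2
G(9) = mex{2,1,1,2,0} = 3
G(10) = mex{3,2,2,0,1} = 4
G(11) = mex{4,3,0,1,2} = 5
G(12) = mex{5,4,1,2,0} = 3
G(13) = mex{3,5,2,0,1} = 4
G(14) = mex{4,3,3,1,2} = 0
G(15) = mex{0,4,4,2,0} = 1
G(16) = mex{1,0,5,3,1} = 2
G(17) = mex{2,1,3,4,2} = 0
G(18) = mex{0,2,4,5,3} = 1
G(19) = mex{1,0,0,3,4} = 2
G(20) = mex{2,1,1,4,5} = 0
G(21) = mex{0,2,2,0,3} = 1
G(22) = mex{1,0,0,1,4} = 2
G(23) = mex{2,1,1,2,0} = 3
G(24) = mex{3,2,2,0,1} = 4
G(25) = mex{4,3,0,1,2} = 5
G(26) = mex{5,4,1,2,0} = 3
G(27) = mex{3,5,2,0,1} = 4
G(28) = mex{4,3,3,1,2} = 0
G(29) = mex{0,4,4,2,0} = 1
G(n+14) = G(n) holds for n = 0,…,8 (a full window of length max(S) = 9), so the sequence is purely periodic with period 14.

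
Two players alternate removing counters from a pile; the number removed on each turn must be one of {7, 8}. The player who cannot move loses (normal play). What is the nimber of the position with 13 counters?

n :  0  1  2  3  4  5  6  7  8  9 10 11 12 13
G :  0  0  0  0  0  0  0  1  1  1  1  1  1  1

1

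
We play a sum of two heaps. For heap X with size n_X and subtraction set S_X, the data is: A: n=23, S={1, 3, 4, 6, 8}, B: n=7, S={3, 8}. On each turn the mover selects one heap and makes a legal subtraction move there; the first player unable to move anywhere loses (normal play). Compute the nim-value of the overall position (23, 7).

0

Heap A, S = {1, 3, 4, 6, 8}:
n :  0  1  2  3  4  5  6  7  8  9 10 11 12 13 14 15 16 17 18 19 20 21 22 23
G :  0  1  0  1  2  3  2  0  1  0  1  2  3  2  0  1  0  1  2  3  2  0  1  0
G_A(23) = 0.
Heap B, S = {3, 8}:
G(0) = 0
G(1) = mex{} = 0
G(2) = mex{} = 0
G(3) = mex{0} = 1
G(4) = mex{0} = 1
G(5) = mex{0} = 1
G(6) = mex{1} = 0
G(7) = mex{1} = 0
G_B(7) = 0.
Combined Grundy value = 0 ⊕ 0 = 0.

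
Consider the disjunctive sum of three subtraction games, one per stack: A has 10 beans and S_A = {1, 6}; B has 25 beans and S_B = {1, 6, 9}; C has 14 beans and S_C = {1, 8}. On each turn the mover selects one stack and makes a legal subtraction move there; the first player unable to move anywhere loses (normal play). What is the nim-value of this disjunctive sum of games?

Stack A, S = {1, 6}:
n :  0  1  2  3  4  5  6  7  8  9 10
G :  0  1  0  1  0  1  2  0  1  0  1
G_A(10) = 1.
Stack B, S = {1, 6, 9}:
G(0) = 0
G(1) = mex{0} = 1
G(2) = mex{1} = 0
G(3) = mex{0} = 1
G(4) = mex{1} = 0
G(5) = mex{0} = 1
G(6) = mex{1,0} = 2
G(7) = mex{2,1} = 0
G(8) = mex{0,0} = 1
G(9) = mex{1,1,0} = 2
G(10) = mex{2,0,1} = 3
G(11) = mex{3,1,0} = 2
G(12) = mex{2,2,1} = 0
G(13) = mex{0,0,0} = 1
G(14) = mex{1,1,1} = 0
G(15) = mex{0,2,2} = 1
G(16) = mex{1,3,0} = 2
G(17) = mex{2,2,1} = 0
G(18) = mex{0,0,2} = 1
G(19) = mex{1,1,3} = 0
G(20) = mex{0,0,2} = 1
G(21) = mex{1,1,0} = 2
G(22) = mex{2,2,1} = 0
G(23) = mex{0,0,0} = 1
G(24) = mex{1,1,1} = 0
G(25) = mex{0,0,2} = 1
G_B(25) = 1.
Stack C, S = {1, 8}:
G(0) = 0
G(1) = mex{0} = 1
G(2) = mex{1} = 0
G(3) = mex{0} = 1
G(4) = mex{1} = 0
G(5) = mex{0} = 1
G(6) = mex{1} = 0
G(7) = mex{0} = 1
G(8) = mex{1,0} = 2
G(9) = mex{2,1} = 0
G(10) = mex{0,0} = 1
G(11) = mex{1,1} = 0
G(12) = mex{0,0} = 1
G(13) = mex{1,1} = 0
G(14) = mex{0,0} = 1
G_C(14) = 1.
Combined Grundy value = 1 ⊕ 1 ⊕ 1 = 1.

1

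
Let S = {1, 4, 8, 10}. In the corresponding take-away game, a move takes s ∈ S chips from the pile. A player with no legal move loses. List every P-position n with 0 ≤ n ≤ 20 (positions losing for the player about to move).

n :  0  1  2  3  4  5  6  7  8  9 10 11 12 13 14 15 16 17 18 19 20
G :  0  1  0  1  2  0  1  0  1  2  3  2  3  4  0  1  0  1  2  0  1
P-positions are exactly the n with G(n) = 0.

0, 2, 5, 7, 14, 16, 19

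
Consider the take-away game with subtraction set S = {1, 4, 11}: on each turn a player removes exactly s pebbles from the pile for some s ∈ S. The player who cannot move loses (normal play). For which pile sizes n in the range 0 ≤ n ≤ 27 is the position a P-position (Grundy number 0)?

0, 2, 5, 7, 10, 12, 15, 17, 20, 22, 25, 27

G(0) = 0
G(1) = mex{0} = 1
G(2) = mex{1} = 0
G(3) = mex{0} = 1
G(4) = mex{1,0} = 2
G(5) = mex{2,1} = 0
G(6) = mex{0,0} = 1
G(7) = mex{1,1} = 0
G(8) = mex{0,2} = 1
G(9) = mex{1,0} = 2
G(10) = mex{2,1} = 0
G(11) = mex{0,0,0} = 1
G(12) = mex{1,1,1} = 0
G(13) = mex{0,2,0} = 1
G(14) = mex{1,0,1} = 2
G(15) = mex{2,1,2} = 0
G(16) = mex{0,0,0} = 1
G(17) = mex{1,1,1} = 0
G(18) = mex{0,2,0} = 1
G(19) = mex{1,0,1} = 2
G(20) = mex{2,1,2} = 0
G(21) = mex{0,0,0} = 1
G(22) = mex{1,1,1} = 0
G(23) = mex{0,2,0} = 1
G(24) = mex{1,0,1} = 2
G(25) = mex{2,1,2} = 0
G(26) = mex{0,0,0} = 1
G(27) = mex{1,1,1} = 0
P-positions are exactly the n with G(n) = 0.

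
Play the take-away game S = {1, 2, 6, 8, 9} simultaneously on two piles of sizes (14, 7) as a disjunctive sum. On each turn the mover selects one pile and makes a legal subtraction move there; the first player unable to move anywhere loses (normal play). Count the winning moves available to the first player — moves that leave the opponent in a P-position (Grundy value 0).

0

All piles use S = {1, 2, 6, 8, 9}:
n :  0  1  2  3  4  5  6  7  8  9 10 11 12 13 14
G :  0  1  2  0  1  2  3  0  1  2  0  1  2  3  0
Pile A: G(14) = 0.
Pile B: G(7) = 0.
Combined Grundy value = 0 ⊕ 0 = 0.
A winning move leaves total XOR = 0, i.e. changes one component's Grundy value g to g ⊕ X where X is the current total.
Pile A: target g' = 0⊕0 = 0, but every legal move changes the Grundy value (mex property), so 0 moves.
Pile B: target g' = 0⊕0 = 0, but every legal move changes the Grundy value (mex property), so 0 moves.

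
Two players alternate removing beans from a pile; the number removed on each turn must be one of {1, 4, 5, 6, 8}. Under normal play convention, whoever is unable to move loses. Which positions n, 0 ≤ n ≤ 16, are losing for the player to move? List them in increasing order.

0, 2, 9, 11

G(0) = 0
G(1) = mex{0} = 1
G(2) = mex{1} = 0
G(3) = mex{0} = 1
G(4) = mex{1,0} = 2
G(5) = mex{2,1,0} = 3
G(6) = mex{3,0,1,0} = 2
G(7) = mex{2,1,0,1} = 3
G(8) = mex{3,2,1,0,0} = 4
G(9) = mex{4,3,2,1,1} = 0
G(10) = mex{0,2,3,2,0} = 1
G(11) = mex{1,3,2,3,1} = 0
G(12) = mex{0,4,3,2,2} = 1
G(13) = mex{1,0,4,3,3} = 2
G(14) = mex{2,1,0,4,2} = 3
G(15) = mex{3,0,1,0,3} = 2
G(16) = mex{2,1,0,1,4} = 3
P-positions are exactly the n with G(n) = 0.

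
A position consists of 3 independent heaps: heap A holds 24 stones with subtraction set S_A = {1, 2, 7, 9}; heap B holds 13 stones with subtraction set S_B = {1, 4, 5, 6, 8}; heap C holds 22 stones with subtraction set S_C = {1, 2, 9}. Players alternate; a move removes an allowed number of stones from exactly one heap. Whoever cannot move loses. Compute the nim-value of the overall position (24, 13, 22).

Heap A, S = {1, 2, 7, 9}:
G(0) = 0
G(1) = mex{0} = 1
G(2) = mex{1,0} = 2
G(3) = mex{2,1} = 0
G(4) = mex{0,2} = 1
G(5) = mex{1,0} = 2
G(6) = mex{2,1} = 0
G(7) = mex{0,2,0} = 1
G(8) = mex{1,0,1} = 2
G(9) = mex{2,1,2,0} = 3
G(10) = mex{3,2,0,1} = 4
G(11) = mex{4,3,1,2} = 0
G(12) = mex{0,4,2,0} = 1
G(13) = mex{1,0,0,1} = 2
G(14) = mex{2,1,1,2} = 0
G(15) = mex{0,2,2,0} = 1
G(16) = mex{1,0,3,1} = 2
G(17) = mex{2,1,4,2} = 0
G(18) = mex{0,2,0,3} = 1
G(19) = mex{1,0,1,4} = 2
G(20) = mex{2,1,2,0} = 3
G(21) = mex{3,2,0,1} = 4
G(22) = mex{4,3,1,2} = 0
G(23) = mex{0,4,2,0} = 1
G(24) = mex{1,0,0,1} = 2
G_A(24) = 2.
Heap B, S = {1, 4, 5, 6, 8}:
n :  0  1  2  3  4  5  6  7  8  9 10 11 12 13
G :  0  1  0  1  2  3  2  3  4  0  1  0  1  2
G_B(13) = 2.
Heap C, S = {1, 2, 9}:
G(0) = 0
G(1) = mex{0} = 1
G(2) = mex{1,0} = 2
G(3) = mex{2,1} = 0
G(4) = mex{0,2} = 1
G(5) = mex{1,0} = 2
G(6) = mex{2,1} = 0
G(7) = mex{0,2} = 1
G(8) = mex{1,0} = 2
G(9) = mex{2,1,0} = 3
G(10) = mex{3,2,1} = 0
G(11) = mex{0,3,2} = 1
G(12) = mex{1,0,0} = 2
G(13) = mex{2,1,1} = 0
G(14) = mex{0,2,2} = 1
G(15) = mex{1,0,0} = 2
G(16) = mex{2,1,1} = 0
G(17) = mex{0,2,2} = 1
G(18) = mex{1,0,3} = 2
G(19) = mex{2,1,0} = 3
G(20) = mex{3,2,1} = 0
G(21) = mex{0,3,2} = 1
G(22) = mex{1,0,0} = 2
G_C(22) = 2.
Combined Grundy value = 2 ⊕ 2 ⊕ 2 = 2.

2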